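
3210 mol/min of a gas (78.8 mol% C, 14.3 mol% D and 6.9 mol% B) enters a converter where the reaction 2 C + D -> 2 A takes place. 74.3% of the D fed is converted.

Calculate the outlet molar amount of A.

D reacted = 0.743 × 459 = 341.1 mol/min; ν_D = −1, so ξ = 341.1/1 = 341.1 mol/min.
Outlet amounts (n = n₀ + ν ξ):
  C: 2529 − 2(341.1) = 1847
  D: 459 − 1(341.1) = 118
  A: 0 + 2(341.1) = 682.1
  B: 221.5 (inert)

682 mol/min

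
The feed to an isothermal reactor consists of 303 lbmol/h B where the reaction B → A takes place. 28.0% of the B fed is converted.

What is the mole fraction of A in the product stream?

0.28

B reacted = 0.28 × 303 = 84.84 lbmol/h; ν_B = −1, so ξ = 84.84/1 = 84.84 lbmol/h.
Outlet amounts (n = n₀ + ν ξ):
  B: 303 − 1(84.84) = 218.2
  A: 0 + 1(84.84) = 84.84
Total out = 303 lbmol/h; y_A = 84.84 / 303 = 0.28.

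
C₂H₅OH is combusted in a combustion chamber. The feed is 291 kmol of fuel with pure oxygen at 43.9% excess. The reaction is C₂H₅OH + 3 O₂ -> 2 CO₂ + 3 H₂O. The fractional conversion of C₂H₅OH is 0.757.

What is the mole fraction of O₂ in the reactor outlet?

Stoichiometric O₂ = 3 × 291 = 873 kmol; O₂ fed = 873 × 1.439 = 1256 kmol.
Fuel reacted = 0.757 × 291 → ξ = 220.3 kmol.
Outlet (n = n₀ + ν ξ):
  C₂H₅OH: 291 − 1(220.3) = 70.71
  O₂: 1256 − 3(220.3) = 595.4
  CO₂: 0 + 2(220.3) = 440.6
  H₂O: 0 + 3(220.3) = 660.9
Total out = 1768 kmol; y_O₂ = 595.4 / 1768 = 0.3368.

0.337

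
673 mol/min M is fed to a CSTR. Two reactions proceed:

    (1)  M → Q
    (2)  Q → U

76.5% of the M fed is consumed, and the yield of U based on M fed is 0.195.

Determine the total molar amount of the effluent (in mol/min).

673 mol/min

Conversion of M: M consumed = 1ξ₁ = 0.765 × 673 → ξ₁ = 514.8 mol/min.
Yield of U: 1ξ₂ / 673 = 0.195 → ξ₂ = 131.2 mol/min.
Outlet amounts (n = n₀ + Σ ν·ξ):
  M: 673 − 1(514.8) = 158.2
  Q: 0 + 1(514.8) − 1(131.2) = 383.6
  U: 0 + 1(131.2) = 131.2
Total out = 158.2 + 383.6 + 131.2 = 673 mol/min.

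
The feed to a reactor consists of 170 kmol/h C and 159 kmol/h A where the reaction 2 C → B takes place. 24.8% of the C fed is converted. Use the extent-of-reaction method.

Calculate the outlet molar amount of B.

C reacted = 0.248 × 170 = 42.16 kmol/h; ν_C = −2, so ξ = 42.16/2 = 21.08 kmol/h.
Outlet amounts (n = n₀ + ν ξ):
  C: 170 − 2(21.08) = 127.8
  B: 0 + 1(21.08) = 21.08
  A: 159 (inert)

21.1 kmol/h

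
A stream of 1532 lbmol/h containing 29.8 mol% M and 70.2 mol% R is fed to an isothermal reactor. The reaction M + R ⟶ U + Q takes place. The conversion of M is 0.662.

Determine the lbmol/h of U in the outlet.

302 lbmol/h

M reacted = 0.662 × 456.5 = 302.2 lbmol/h; ν_M = −1, so ξ = 302.2/1 = 302.2 lbmol/h.
Outlet amounts (n = n₀ + ν ξ):
  M: 456.5 − 1(302.2) = 154.3
  R: 1075 − 1(302.2) = 773.2
  U: 0 + 1(302.2) = 302.2
  Q: 0 + 1(302.2) = 302.2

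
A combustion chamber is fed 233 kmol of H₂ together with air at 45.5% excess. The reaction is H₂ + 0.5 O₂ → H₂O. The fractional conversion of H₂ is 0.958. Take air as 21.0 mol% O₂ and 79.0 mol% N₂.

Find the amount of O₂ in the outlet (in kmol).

Stoichiometric O₂ = 0.5 × 233 = 116.5 kmol; O₂ fed = 116.5 × 1.455 = 169.5 kmol.
N₂ fed = 169.5 × 79/21 = 637.7 kmol.
Fuel reacted = 0.958 × 233 → ξ = 223.2 kmol.
Outlet (n = n₀ + ν ξ):
  H₂: 233 − 1(223.2) = 9.786
  O₂: 169.5 − 0.5(223.2) = 57.9
  N₂: 637.7 (inert)
  H₂O: 0 + 1(223.2) = 223.2

57.9 kmol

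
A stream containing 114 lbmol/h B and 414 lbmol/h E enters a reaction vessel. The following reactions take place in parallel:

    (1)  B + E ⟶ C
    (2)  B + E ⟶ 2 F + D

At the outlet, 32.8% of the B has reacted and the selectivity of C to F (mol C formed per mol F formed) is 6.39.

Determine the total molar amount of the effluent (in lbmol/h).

496 lbmol/h

Conversion of B: B consumed = 0.328 × 114 = 37.39 lbmol/h = 1ξ₁ + 1ξ₂.
Selectivity: 1ξ₁ / (2ξ₂) = 6.39 → ξ₁ = 12.78 ξ₂.
Substitute: (1·12.78 + 1) ξ₂ = 37.39 → ξ₂ = 2.713 lbmol/h, ξ₁ = 34.68 lbmol/h.
Outlet amounts (n = n₀ + Σ ν·ξ):
  B: 114 − 1(34.68) − 1(2.713) = 76.61
  E: 414 − 1(34.68) − 1(2.713) = 376.6
  C: 0 + 1(34.68) = 34.68
  F: 0 + 2(2.713) = 5.427
  D: 0 + 1(2.713) = 2.713
Total out = 76.61 + 376.6 + 34.68 + 5.427 + 2.713 = 496 lbmol/h.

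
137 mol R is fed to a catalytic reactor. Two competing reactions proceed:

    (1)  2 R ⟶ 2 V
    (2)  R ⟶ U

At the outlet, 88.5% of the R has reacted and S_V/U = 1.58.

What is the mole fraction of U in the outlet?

Conversion of R: R consumed = 0.885 × 137 = 121.2 mol = 2ξ₁ + 1ξ₂.
Selectivity: 2ξ₁ / (1ξ₂) = 1.58 → ξ₁ = 0.79 ξ₂.
Substitute: (2·0.79 + 1) ξ₂ = 121.2 → ξ₂ = 46.99 mol, ξ₁ = 37.13 mol.
Outlet amounts (n = n₀ + Σ ν·ξ):
  R: 137 − 2(37.13) − 1(46.99) = 15.75
  V: 0 + 2(37.13) = 74.25
  U: 0 + 1(46.99) = 46.99
Total out = 137 mol; y_U = 46.99 / 137 = 0.343.

0.343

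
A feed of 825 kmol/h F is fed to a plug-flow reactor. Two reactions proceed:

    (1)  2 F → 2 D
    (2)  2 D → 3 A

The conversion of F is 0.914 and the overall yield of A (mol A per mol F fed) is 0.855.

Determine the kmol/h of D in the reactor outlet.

Conversion of F: F consumed = 2ξ₁ = 0.914 × 825 → ξ₁ = 377 kmol/h.
Yield of A: 3ξ₂ / 825 = 0.855 → ξ₂ = 235.1 kmol/h.
Outlet amounts (n = n₀ + Σ ν·ξ):
  F: 825 − 2(377) = 70.95
  D: 0 + 2(377) − 2(235.1) = 283.8
  A: 0 + 3(235.1) = 705.4

284 kmol/h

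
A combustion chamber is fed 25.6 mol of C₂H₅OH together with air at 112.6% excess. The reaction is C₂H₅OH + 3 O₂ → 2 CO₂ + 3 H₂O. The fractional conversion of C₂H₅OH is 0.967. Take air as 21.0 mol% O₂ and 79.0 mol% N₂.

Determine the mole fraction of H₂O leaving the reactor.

0.0897

Stoichiometric O₂ = 3 × 25.6 = 76.8 mol; O₂ fed = 76.8 × 2.126 = 163.3 mol.
N₂ fed = 163.3 × 79/21 = 614.2 mol.
Fuel reacted = 0.967 × 25.6 → ξ = 24.76 mol.
Outlet (n = n₀ + ν ξ):
  C₂H₅OH: 25.6 − 1(24.76) = 0.8448
  O₂: 163.3 − 3(24.76) = 89.01
  N₂: 614.2 (inert)
  CO₂: 0 + 2(24.76) = 49.51
  H₂O: 0 + 3(24.76) = 74.27
Total out = 827.9 mol; y_H₂O = 74.27 / 827.9 = 0.08971.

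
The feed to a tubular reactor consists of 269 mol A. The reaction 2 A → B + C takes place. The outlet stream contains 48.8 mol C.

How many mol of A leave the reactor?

171 mol

For C: n = n₀ + 1ξ → 48.8 = 0 + 1ξ, giving ξ = 48.8 mol.
Outlet amounts (n = n₀ + ν ξ):
  A: 269 − 2(48.8) = 171.4
  B: 0 + 1(48.8) = 48.8
  C: 0 + 1(48.8) = 48.8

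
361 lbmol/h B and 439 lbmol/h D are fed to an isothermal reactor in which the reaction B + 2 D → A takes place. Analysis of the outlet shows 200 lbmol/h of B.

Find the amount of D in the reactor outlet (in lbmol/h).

117 lbmol/h

For B: n = n₀ − 1ξ → 200 = 361 − 1ξ, giving ξ = 161 lbmol/h.
Outlet amounts (n = n₀ + ν ξ):
  B: 361 − 1(161) = 200
  D: 439 − 2(161) = 117
  A: 0 + 1(161) = 161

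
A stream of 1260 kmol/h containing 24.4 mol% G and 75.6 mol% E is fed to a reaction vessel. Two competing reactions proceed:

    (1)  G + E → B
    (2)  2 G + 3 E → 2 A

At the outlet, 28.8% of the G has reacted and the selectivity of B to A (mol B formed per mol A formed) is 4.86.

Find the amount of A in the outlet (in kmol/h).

Conversion of G: G consumed = 0.288 × 307.4 = 88.54 kmol/h = 1ξ₁ + 2ξ₂.
Selectivity: 1ξ₁ / (2ξ₂) = 4.86 → ξ₁ = 9.72 ξ₂.
Substitute: (1·9.72 + 2) ξ₂ = 88.54 → ξ₂ = 7.555 kmol/h, ξ₁ = 73.43 kmol/h.
Outlet amounts (n = n₀ + Σ ν·ξ):
  G: 307.4 − 1(73.43) − 2(7.555) = 218.9
  E: 952.6 − 1(73.43) − 3(7.555) = 856.5
  B: 0 + 1(73.43) = 73.43
  A: 0 + 2(7.555) = 15.11

15.1 kmol/h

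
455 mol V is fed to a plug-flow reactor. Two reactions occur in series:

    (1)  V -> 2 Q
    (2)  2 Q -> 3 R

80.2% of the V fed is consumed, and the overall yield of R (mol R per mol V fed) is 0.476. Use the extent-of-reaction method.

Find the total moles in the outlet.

892 mol

Conversion of V: V consumed = 1ξ₁ = 0.802 × 455 → ξ₁ = 364.9 mol.
Yield of R: 3ξ₂ / 455 = 0.476 → ξ₂ = 72.19 mol.
Outlet amounts (n = n₀ + Σ ν·ξ):
  V: 455 − 1(364.9) = 90.09
  Q: 0 + 2(364.9) − 2(72.19) = 585.4
  R: 0 + 3(72.19) = 216.6
Total out = 90.09 + 585.4 + 216.6 = 892.1 mol.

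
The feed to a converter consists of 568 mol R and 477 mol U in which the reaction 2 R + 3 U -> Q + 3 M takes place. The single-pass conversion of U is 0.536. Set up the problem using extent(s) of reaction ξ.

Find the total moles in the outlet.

U reacted = 0.536 × 477 = 255.7 mol; ν_U = −3, so ξ = 255.7/3 = 85.22 mol.
Outlet amounts (n = n₀ + ν ξ):
  R: 568 − 2(85.22) = 397.6
  U: 477 − 3(85.22) = 221.3
  Q: 0 + 1(85.22) = 85.22
  M: 0 + 3(85.22) = 255.7
Total out = 397.6 + 221.3 + 85.22 + 255.7 = 959.8 mol.

960 mol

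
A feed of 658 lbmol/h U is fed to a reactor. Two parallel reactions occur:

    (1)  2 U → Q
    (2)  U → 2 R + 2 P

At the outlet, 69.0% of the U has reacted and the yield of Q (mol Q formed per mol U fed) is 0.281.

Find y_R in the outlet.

Yield of Q: 1ξ₁ / 658 = 0.281 → ξ₁ = 184.9 lbmol/h.
Conversion of U: 2ξ₁ + 1ξ₂ = 0.69 × 658 = 454 → ξ₂ = 84.22 lbmol/h.
Outlet amounts (n = n₀ + Σ ν·ξ):
  U: 658 − 2(184.9) − 1(84.22) = 204
  Q: 0 + 1(184.9) = 184.9
  R: 0 + 2(84.22) = 168.4
  P: 0 + 2(84.22) = 168.4
Total out = 725.8 lbmol/h; y_R = 168.4 / 725.8 = 0.2321.

0.232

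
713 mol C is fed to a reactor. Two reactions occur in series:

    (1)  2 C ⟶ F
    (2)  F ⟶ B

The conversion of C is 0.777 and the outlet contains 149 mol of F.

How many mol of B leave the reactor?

Conversion of C: C consumed = 2ξ₁ = 0.777 × 713 → ξ₁ = 277 mol.
F balance: n_F = 0 + 1ξ₁ − 1ξ₂ = 149 → ξ₂ = (1·277 − 149)/1 = 128 mol.
Outlet amounts (n = n₀ + Σ ν·ξ):
  C: 713 − 2(277) = 159
  F: 0 + 1(277) − 1(128) = 149
  B: 0 + 1(128) = 128

128 mol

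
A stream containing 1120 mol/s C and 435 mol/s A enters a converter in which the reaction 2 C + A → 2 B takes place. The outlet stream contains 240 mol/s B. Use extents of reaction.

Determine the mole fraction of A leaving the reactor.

For B: n = n₀ + 2ξ → 240 = 0 + 2ξ, giving ξ = 120 mol/s.
Outlet amounts (n = n₀ + ν ξ):
  C: 1120 − 2(120) = 880
  A: 435 − 1(120) = 315
  B: 0 + 2(120) = 240
Total out = 1435 mol/s; y_A = 315 / 1435 = 0.2195.

0.22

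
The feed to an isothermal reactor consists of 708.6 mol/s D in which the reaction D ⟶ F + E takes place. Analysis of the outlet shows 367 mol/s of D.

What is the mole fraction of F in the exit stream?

0.325

For D: n = n₀ − 1ξ → 367 = 708.6 − 1ξ, giving ξ = 341.6 mol/s.
Outlet amounts (n = n₀ + ν ξ):
  D: 708.6 − 1(341.6) = 367
  F: 0 + 1(341.6) = 341.6
  E: 0 + 1(341.6) = 341.6
Total out = 1050 mol/s; y_F = 341.6 / 1050 = 0.3253.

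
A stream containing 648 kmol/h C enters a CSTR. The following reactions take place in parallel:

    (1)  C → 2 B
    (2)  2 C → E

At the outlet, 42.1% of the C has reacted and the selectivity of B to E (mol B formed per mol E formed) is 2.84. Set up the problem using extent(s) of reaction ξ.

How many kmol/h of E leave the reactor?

Conversion of C: C consumed = 0.421 × 648 = 272.8 kmol/h = 1ξ₁ + 2ξ₂.
Selectivity: 2ξ₁ / (1ξ₂) = 2.84 → ξ₁ = 1.42 ξ₂.
Substitute: (1·1.42 + 2) ξ₂ = 272.8 → ξ₂ = 79.77 kmol/h, ξ₁ = 113.3 kmol/h.
Outlet amounts (n = n₀ + Σ ν·ξ):
  C: 648 − 1(113.3) − 2(79.77) = 375.2
  B: 0 + 2(113.3) = 226.5
  E: 0 + 1(79.77) = 79.77

79.8 kmol/h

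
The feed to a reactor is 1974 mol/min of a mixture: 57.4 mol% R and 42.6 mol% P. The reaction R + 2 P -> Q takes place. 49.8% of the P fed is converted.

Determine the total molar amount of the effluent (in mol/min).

P reacted = 0.498 × 840.9 = 418.8 mol/min; ν_P = −2, so ξ = 418.8/2 = 209.4 mol/min.
Outlet amounts (n = n₀ + ν ξ):
  R: 1133 − 1(209.4) = 923.7
  P: 840.9 − 2(209.4) = 422.1
  Q: 0 + 1(209.4) = 209.4
Total out = 923.7 + 422.1 + 209.4 = 1555 mol/min.

1560 mol/min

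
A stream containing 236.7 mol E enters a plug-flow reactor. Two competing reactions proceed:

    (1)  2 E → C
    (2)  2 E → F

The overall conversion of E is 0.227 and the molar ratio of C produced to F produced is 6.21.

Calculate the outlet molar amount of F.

Conversion of E: E consumed = 0.227 × 236.7 = 53.73 mol = 2ξ₁ + 2ξ₂.
Selectivity: 1ξ₁ / (1ξ₂) = 6.21 → ξ₁ = 6.21 ξ₂.
Substitute: (2·6.21 + 2) ξ₂ = 53.73 → ξ₂ = 3.726 mol, ξ₁ = 23.14 mol.
Outlet amounts (n = n₀ + Σ ν·ξ):
  E: 236.7 − 2(23.14) − 2(3.726) = 183
  C: 0 + 1(23.14) = 23.14
  F: 0 + 1(3.726) = 3.726

3.73 mol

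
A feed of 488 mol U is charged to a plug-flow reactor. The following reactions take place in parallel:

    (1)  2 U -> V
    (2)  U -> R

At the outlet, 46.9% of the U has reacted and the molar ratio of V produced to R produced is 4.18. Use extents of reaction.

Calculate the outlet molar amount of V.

Conversion of U: U consumed = 0.469 × 488 = 228.9 mol = 2ξ₁ + 1ξ₂.
Selectivity: 1ξ₁ / (1ξ₂) = 4.18 → ξ₁ = 4.18 ξ₂.
Substitute: (2·4.18 + 1) ξ₂ = 228.9 → ξ₂ = 24.45 mol, ξ₁ = 102.2 mol.
Outlet amounts (n = n₀ + Σ ν·ξ):
  U: 488 − 2(102.2) − 1(24.45) = 259.1
  V: 0 + 1(102.2) = 102.2
  R: 0 + 1(24.45) = 24.45

102 mol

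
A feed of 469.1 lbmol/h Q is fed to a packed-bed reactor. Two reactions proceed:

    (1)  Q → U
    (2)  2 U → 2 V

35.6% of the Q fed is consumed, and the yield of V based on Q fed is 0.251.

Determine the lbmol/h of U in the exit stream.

49.3 lbmol/h

Conversion of Q: Q consumed = 1ξ₁ = 0.356 × 469.1 → ξ₁ = 167 lbmol/h.
Yield of V: 2ξ₂ / 469.1 = 0.251 → ξ₂ = 58.87 lbmol/h.
Outlet amounts (n = n₀ + Σ ν·ξ):
  Q: 469.1 − 1(167) = 302.1
  U: 0 + 1(167) − 2(58.87) = 49.26
  V: 0 + 2(58.87) = 117.7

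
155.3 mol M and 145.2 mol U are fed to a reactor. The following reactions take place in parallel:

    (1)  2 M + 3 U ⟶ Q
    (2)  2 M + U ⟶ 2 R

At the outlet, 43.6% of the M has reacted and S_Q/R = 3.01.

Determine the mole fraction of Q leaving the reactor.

Conversion of M: M consumed = 0.436 × 155.3 = 67.71 mol = 2ξ₁ + 2ξ₂.
Selectivity: 1ξ₁ / (2ξ₂) = 3.01 → ξ₁ = 6.02 ξ₂.
Substitute: (2·6.02 + 2) ξ₂ = 67.71 → ξ₂ = 4.823 mol, ξ₁ = 29.03 mol.
Outlet amounts (n = n₀ + Σ ν·ξ):
  M: 155.3 − 2(29.03) − 2(4.823) = 87.59
  U: 145.2 − 3(29.03) − 1(4.823) = 53.28
  Q: 0 + 1(29.03) = 29.03
  R: 0 + 2(4.823) = 9.645
Total out = 179.5 mol; y_Q = 29.03 / 179.5 = 0.1617.

0.162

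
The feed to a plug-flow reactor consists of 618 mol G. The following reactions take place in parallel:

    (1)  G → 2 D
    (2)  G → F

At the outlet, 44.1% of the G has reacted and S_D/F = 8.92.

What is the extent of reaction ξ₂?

Conversion of G: G consumed = 0.441 × 618 = 272.5 mol = 1ξ₁ + 1ξ₂.
Selectivity: 2ξ₁ / (1ξ₂) = 8.92 → ξ₁ = 4.46 ξ₂.
Substitute: (1·4.46 + 1) ξ₂ = 272.5 → ξ₂ = 49.92 mol, ξ₁ = 222.6 mol.
Outlet amounts (n = n₀ + Σ ν·ξ):
  G: 618 − 1(222.6) − 1(49.92) = 345.5
  D: 0 + 2(222.6) = 445.2
  F: 0 + 1(49.92) = 49.92

ξ₂ = 49.9 mol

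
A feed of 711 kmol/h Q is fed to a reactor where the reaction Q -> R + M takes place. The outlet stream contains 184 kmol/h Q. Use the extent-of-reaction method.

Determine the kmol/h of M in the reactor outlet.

For Q: n = n₀ − 1ξ → 184 = 711 − 1ξ, giving ξ = 527 kmol/h.
Outlet amounts (n = n₀ + ν ξ):
  Q: 711 − 1(527) = 184
  R: 0 + 1(527) = 527
  M: 0 + 1(527) = 527

527 kmol/h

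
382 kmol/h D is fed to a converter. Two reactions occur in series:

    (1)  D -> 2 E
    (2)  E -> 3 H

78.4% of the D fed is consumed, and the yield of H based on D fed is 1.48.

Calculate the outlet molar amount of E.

Conversion of D: D consumed = 1ξ₁ = 0.784 × 382 → ξ₁ = 299.5 kmol/h.
Yield of H: 3ξ₂ / 382 = 1.48 → ξ₂ = 188.5 kmol/h.
Outlet amounts (n = n₀ + Σ ν·ξ):
  D: 382 − 1(299.5) = 82.51
  E: 0 + 2(299.5) − 1(188.5) = 410.5
  H: 0 + 3(188.5) = 565.4

411 kmol/h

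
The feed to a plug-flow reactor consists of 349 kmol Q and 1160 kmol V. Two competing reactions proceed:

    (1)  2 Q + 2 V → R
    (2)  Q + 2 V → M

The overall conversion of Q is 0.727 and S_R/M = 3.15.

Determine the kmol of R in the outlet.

109 kmol

Conversion of Q: Q consumed = 0.727 × 349 = 253.7 kmol = 2ξ₁ + 1ξ₂.
Selectivity: 1ξ₁ / (1ξ₂) = 3.15 → ξ₁ = 3.15 ξ₂.
Substitute: (2·3.15 + 1) ξ₂ = 253.7 → ξ₂ = 34.76 kmol, ξ₁ = 109.5 kmol.
Outlet amounts (n = n₀ + Σ ν·ξ):
  Q: 349 − 2(109.5) − 1(34.76) = 95.28
  V: 1160 − 2(109.5) − 2(34.76) = 871.5
  R: 0 + 1(109.5) = 109.5
  M: 0 + 1(34.76) = 34.76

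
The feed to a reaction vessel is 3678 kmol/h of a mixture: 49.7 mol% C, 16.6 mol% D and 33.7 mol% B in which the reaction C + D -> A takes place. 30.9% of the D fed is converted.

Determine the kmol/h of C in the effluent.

1640 kmol/h

D reacted = 0.309 × 610.5 = 188.7 kmol/h; ν_D = −1, so ξ = 188.7/1 = 188.7 kmol/h.
Outlet amounts (n = n₀ + ν ξ):
  C: 1828 − 1(188.7) = 1639
  D: 610.5 − 1(188.7) = 421.9
  A: 0 + 1(188.7) = 188.7
  B: 1239 (inert)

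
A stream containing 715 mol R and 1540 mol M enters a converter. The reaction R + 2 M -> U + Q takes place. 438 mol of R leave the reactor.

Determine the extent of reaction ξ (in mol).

ξ = 277 mol

For R: n = n₀ − 1ξ → 438 = 715 − 1ξ, giving ξ = 277 mol.
Outlet amounts (n = n₀ + ν ξ):
  R: 715 − 1(277) = 438
  M: 1540 − 2(277) = 986
  U: 0 + 1(277) = 277
  Q: 0 + 1(277) = 277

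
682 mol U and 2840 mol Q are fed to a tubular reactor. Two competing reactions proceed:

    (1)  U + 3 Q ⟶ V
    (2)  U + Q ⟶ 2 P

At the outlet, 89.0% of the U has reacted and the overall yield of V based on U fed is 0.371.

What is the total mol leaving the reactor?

Yield of V: 1ξ₁ / 682 = 0.371 → ξ₁ = 253 mol.
Conversion of U: 1ξ₁ + 1ξ₂ = 0.89 × 682 = 607 → ξ₂ = 354 mol.
Outlet amounts (n = n₀ + Σ ν·ξ):
  U: 682 − 1(253) − 1(354) = 75.02
  Q: 2840 − 3(253) − 1(354) = 1727
  V: 0 + 1(253) = 253
  P: 0 + 2(354) = 707.9
Total out = 75.02 + 1727 + 253 + 707.9 = 2763 mol.

2760 mol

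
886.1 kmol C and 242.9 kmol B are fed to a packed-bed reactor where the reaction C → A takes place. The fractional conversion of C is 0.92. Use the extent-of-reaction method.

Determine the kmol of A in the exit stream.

C reacted = 0.92 × 886.1 = 815.2 kmol; ν_C = −1, so ξ = 815.2/1 = 815.2 kmol.
Outlet amounts (n = n₀ + ν ξ):
  C: 886.1 − 1(815.2) = 70.89
  A: 0 + 1(815.2) = 815.2
  B: 242.9 (inert)

815 kmol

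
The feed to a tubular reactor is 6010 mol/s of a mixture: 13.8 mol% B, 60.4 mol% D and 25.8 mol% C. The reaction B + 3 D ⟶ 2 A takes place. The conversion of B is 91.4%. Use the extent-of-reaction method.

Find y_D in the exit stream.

B reacted = 0.914 × 829.4 = 758.1 mol/s; ν_B = −1, so ξ = 758.1/1 = 758.1 mol/s.
Outlet amounts (n = n₀ + ν ξ):
  B: 829.4 − 1(758.1) = 71.33
  D: 3630 − 3(758.1) = 1356
  A: 0 + 2(758.1) = 1516
  C: 1551 (inert)
Total out = 4494 mol/s; y_D = 1356 / 4494 = 0.3017.

0.302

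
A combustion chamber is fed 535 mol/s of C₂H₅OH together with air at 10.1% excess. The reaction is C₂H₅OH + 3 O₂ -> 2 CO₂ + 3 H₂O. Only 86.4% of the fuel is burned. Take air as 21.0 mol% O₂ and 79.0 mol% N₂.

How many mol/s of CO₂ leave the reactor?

924 mol/s

Stoichiometric O₂ = 3 × 535 = 1605 mol/s; O₂ fed = 1605 × 1.101 = 1767 mol/s.
N₂ fed = 1767 × 79/21 = 6648 mol/s.
Fuel reacted = 0.864 × 535 → ξ = 462.2 mol/s.
Outlet (n = n₀ + ν ξ):
  C₂H₅OH: 535 − 1(462.2) = 72.76
  O₂: 1767 − 3(462.2) = 380.4
  N₂: 6648 (inert)
  CO₂: 0 + 2(462.2) = 924.5
  H₂O: 0 + 3(462.2) = 1387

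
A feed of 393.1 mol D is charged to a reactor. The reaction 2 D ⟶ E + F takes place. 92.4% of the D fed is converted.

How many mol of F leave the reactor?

182 mol

D reacted = 0.924 × 393.1 = 363.2 mol; ν_D = −2, so ξ = 363.2/2 = 181.6 mol.
Outlet amounts (n = n₀ + ν ξ):
  D: 393.1 − 2(181.6) = 29.88
  E: 0 + 1(181.6) = 181.6
  F: 0 + 1(181.6) = 181.6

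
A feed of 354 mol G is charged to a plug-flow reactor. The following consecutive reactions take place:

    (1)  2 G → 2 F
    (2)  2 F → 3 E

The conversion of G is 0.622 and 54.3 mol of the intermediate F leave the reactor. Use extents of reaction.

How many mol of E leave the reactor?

Conversion of G: G consumed = 2ξ₁ = 0.622 × 354 → ξ₁ = 110.1 mol.
F balance: n_F = 0 + 2ξ₁ − 2ξ₂ = 54.3 → ξ₂ = (2·110.1 − 54.3)/2 = 82.94 mol.
Outlet amounts (n = n₀ + Σ ν·ξ):
  G: 354 − 2(110.1) = 133.8
  F: 0 + 2(110.1) − 2(82.94) = 54.3
  E: 0 + 3(82.94) = 248.8

249 mol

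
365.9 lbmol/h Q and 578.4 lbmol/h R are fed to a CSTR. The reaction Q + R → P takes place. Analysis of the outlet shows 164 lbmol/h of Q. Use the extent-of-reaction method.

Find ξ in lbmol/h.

For Q: n = n₀ − 1ξ → 164 = 365.9 − 1ξ, giving ξ = 201.9 lbmol/h.
Outlet amounts (n = n₀ + ν ξ):
  Q: 365.9 − 1(201.9) = 164
  R: 578.4 − 1(201.9) = 376.5
  P: 0 + 1(201.9) = 201.9

ξ = 202 lbmol/h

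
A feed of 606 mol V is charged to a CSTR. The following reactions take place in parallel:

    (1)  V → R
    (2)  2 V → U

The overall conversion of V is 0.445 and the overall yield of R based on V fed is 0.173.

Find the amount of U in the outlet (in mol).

Yield of R: 1ξ₁ / 606 = 0.173 → ξ₁ = 104.8 mol.
Conversion of V: 1ξ₁ + 2ξ₂ = 0.445 × 606 = 269.7 → ξ₂ = 82.42 mol.
Outlet amounts (n = n₀ + Σ ν·ξ):
  V: 606 − 1(104.8) − 2(82.42) = 336.3
  R: 0 + 1(104.8) = 104.8
  U: 0 + 1(82.42) = 82.42

82.4 mol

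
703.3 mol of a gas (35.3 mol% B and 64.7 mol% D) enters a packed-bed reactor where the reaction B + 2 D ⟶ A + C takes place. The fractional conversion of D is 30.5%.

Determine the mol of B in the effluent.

179 mol

D reacted = 0.305 × 455 = 138.8 mol; ν_D = −2, so ξ = 138.8/2 = 69.39 mol.
Outlet amounts (n = n₀ + ν ξ):
  B: 248.3 − 1(69.39) = 178.9
  D: 455 − 2(69.39) = 316.2
  A: 0 + 1(69.39) = 69.39
  C: 0 + 1(69.39) = 69.39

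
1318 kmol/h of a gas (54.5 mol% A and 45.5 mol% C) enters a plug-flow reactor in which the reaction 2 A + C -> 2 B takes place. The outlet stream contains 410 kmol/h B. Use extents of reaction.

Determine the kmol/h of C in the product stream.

For B: n = n₀ + 2ξ → 410 = 0 + 2ξ, giving ξ = 205 kmol/h.
Outlet amounts (n = n₀ + ν ξ):
  A: 718.3 − 2(205) = 308.3
  C: 599.7 − 1(205) = 394.7
  B: 0 + 2(205) = 410

395 kmol/h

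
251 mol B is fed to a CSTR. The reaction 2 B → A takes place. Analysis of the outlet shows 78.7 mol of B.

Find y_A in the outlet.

For B: n = n₀ − 2ξ → 78.7 = 251 − 2ξ, giving ξ = 86.15 mol.
Outlet amounts (n = n₀ + ν ξ):
  B: 251 − 2(86.15) = 78.7
  A: 0 + 1(86.15) = 86.15
Total out = 164.8 mol; y_A = 86.15 / 164.8 = 0.5226.

0.523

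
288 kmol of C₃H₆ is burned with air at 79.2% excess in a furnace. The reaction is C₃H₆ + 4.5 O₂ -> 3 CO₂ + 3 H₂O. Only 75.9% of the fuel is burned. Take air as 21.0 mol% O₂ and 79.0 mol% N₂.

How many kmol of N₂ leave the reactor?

8740 kmol

Stoichiometric O₂ = 4.5 × 288 = 1296 kmol; O₂ fed = 1296 × 1.792 = 2322 kmol.
N₂ fed = 2322 × 79/21 = 8737 kmol.
Fuel reacted = 0.759 × 288 → ξ = 218.6 kmol.
Outlet (n = n₀ + ν ξ):
  C₃H₆: 288 − 1(218.6) = 69.41
  O₂: 2322 − 4.5(218.6) = 1339
  N₂: 8737 (inert)
  CO₂: 0 + 3(218.6) = 655.8
  H₂O: 0 + 3(218.6) = 655.8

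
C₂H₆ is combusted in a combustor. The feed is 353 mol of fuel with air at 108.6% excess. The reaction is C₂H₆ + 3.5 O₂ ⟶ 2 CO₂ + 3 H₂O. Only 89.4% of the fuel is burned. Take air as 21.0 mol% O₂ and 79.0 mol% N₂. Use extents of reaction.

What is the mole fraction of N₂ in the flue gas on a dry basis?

0.819

Stoichiometric O₂ = 3.5 × 353 = 1236 mol; O₂ fed = 1236 × 2.086 = 2577 mol.
N₂ fed = 2577 × 79/21 = 9695 mol.
Fuel reacted = 0.894 × 353 → ξ = 315.6 mol.
Outlet (n = n₀ + ν ξ):
  C₂H₆: 353 − 1(315.6) = 37.42
  O₂: 2577 − 3.5(315.6) = 1473
  N₂: 9695 (inert)
  CO₂: 0 + 2(315.6) = 631.2
  H₂O: 0 + 3(315.6) = 946.7
Dry total = 11840 mol; y_N₂ (dry) = 9695 / 11840 = 0.8191.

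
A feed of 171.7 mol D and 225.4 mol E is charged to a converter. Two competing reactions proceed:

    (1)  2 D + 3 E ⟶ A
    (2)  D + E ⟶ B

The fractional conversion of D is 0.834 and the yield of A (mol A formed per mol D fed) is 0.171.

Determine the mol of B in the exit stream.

84.5 mol

Yield of A: 1ξ₁ / 171.7 = 0.171 → ξ₁ = 29.36 mol.
Conversion of D: 2ξ₁ + 1ξ₂ = 0.834 × 171.7 = 143.2 → ξ₂ = 84.48 mol.
Outlet amounts (n = n₀ + Σ ν·ξ):
  D: 171.7 − 2(29.36) − 1(84.48) = 28.5
  E: 225.4 − 3(29.36) − 1(84.48) = 52.84
  A: 0 + 1(29.36) = 29.36
  B: 0 + 1(84.48) = 84.48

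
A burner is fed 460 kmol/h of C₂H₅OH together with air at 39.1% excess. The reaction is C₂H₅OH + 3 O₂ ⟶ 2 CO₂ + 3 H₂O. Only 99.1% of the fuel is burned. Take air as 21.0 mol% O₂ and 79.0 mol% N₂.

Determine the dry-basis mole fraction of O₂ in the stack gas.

Stoichiometric O₂ = 3 × 460 = 1380 kmol/h; O₂ fed = 1380 × 1.391 = 1920 kmol/h.
N₂ fed = 1920 × 79/21 = 7221 kmol/h.
Fuel reacted = 0.991 × 460 → ξ = 455.9 kmol/h.
Outlet (n = n₀ + ν ξ):
  C₂H₅OH: 460 − 1(455.9) = 4.14
  O₂: 1920 − 3(455.9) = 552
  N₂: 7221 (inert)
  CO₂: 0 + 2(455.9) = 911.7
  H₂O: 0 + 3(455.9) = 1368
Dry total = 8689 kmol/h; y_O₂ (dry) = 552 / 8689 = 0.06353.

0.0635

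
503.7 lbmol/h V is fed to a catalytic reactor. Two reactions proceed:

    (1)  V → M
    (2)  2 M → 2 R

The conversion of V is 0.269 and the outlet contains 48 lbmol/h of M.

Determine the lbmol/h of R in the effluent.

87.5 lbmol/h

Conversion of V: V consumed = 1ξ₁ = 0.269 × 503.7 → ξ₁ = 135.5 lbmol/h.
M balance: n_M = 0 + 1ξ₁ − 2ξ₂ = 48 → ξ₂ = (1·135.5 − 48)/2 = 43.75 lbmol/h.
Outlet amounts (n = n₀ + Σ ν·ξ):
  V: 503.7 − 1(135.5) = 368.2
  M: 0 + 1(135.5) − 2(43.75) = 48
  R: 0 + 2(43.75) = 87.5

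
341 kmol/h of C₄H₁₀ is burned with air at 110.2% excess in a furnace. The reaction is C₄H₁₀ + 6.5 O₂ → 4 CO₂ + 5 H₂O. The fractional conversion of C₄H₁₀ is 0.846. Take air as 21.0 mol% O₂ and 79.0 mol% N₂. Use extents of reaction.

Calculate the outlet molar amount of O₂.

2780 kmol/h

Stoichiometric O₂ = 6.5 × 341 = 2216 kmol/h; O₂ fed = 2216 × 2.102 = 4659 kmol/h.
N₂ fed = 4659 × 79/21 = 17530 kmol/h.
Fuel reacted = 0.846 × 341 → ξ = 288.5 kmol/h.
Outlet (n = n₀ + ν ξ):
  C₄H₁₀: 341 − 1(288.5) = 52.51
  O₂: 4659 − 6.5(288.5) = 2784
  N₂: 17530 (inert)
  CO₂: 0 + 4(288.5) = 1154
  H₂O: 0 + 5(288.5) = 1442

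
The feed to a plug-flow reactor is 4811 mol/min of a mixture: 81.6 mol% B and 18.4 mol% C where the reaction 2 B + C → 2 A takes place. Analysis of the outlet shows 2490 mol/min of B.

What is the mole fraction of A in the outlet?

For B: n = n₀ − 2ξ → 2490 = 3926 − 2ξ, giving ξ = 717.9 mol/min.
Outlet amounts (n = n₀ + ν ξ):
  B: 3926 − 2(717.9) = 2490
  C: 885.2 − 1(717.9) = 167.3
  A: 0 + 2(717.9) = 1436
Total out = 4093 mol/min; y_A = 1436 / 4093 = 0.3508.

0.351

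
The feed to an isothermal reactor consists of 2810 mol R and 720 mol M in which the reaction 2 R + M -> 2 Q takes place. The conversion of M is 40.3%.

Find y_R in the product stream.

0.688

M reacted = 0.403 × 720 = 290.2 mol; ν_M = −1, so ξ = 290.2/1 = 290.2 mol.
Outlet amounts (n = n₀ + ν ξ):
  R: 2810 − 2(290.2) = 2230
  M: 720 − 1(290.2) = 429.8
  Q: 0 + 2(290.2) = 580.3
Total out = 3240 mol; y_R = 2230 / 3240 = 0.6882.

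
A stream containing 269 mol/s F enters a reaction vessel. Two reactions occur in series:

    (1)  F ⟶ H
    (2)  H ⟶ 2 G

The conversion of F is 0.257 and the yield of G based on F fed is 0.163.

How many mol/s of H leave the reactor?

Conversion of F: F consumed = 1ξ₁ = 0.257 × 269 → ξ₁ = 69.13 mol/s.
Yield of G: 2ξ₂ / 269 = 0.163 → ξ₂ = 21.92 mol/s.
Outlet amounts (n = n₀ + Σ ν·ξ):
  F: 269 − 1(69.13) = 199.9
  H: 0 + 1(69.13) − 1(21.92) = 47.21
  G: 0 + 2(21.92) = 43.85

47.2 mol/s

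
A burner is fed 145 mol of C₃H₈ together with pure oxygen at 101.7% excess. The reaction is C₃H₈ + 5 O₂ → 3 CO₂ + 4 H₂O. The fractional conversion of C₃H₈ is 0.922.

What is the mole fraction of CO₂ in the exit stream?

Stoichiometric O₂ = 5 × 145 = 725 mol; O₂ fed = 725 × 2.017 = 1462 mol.
Fuel reacted = 0.922 × 145 → ξ = 133.7 mol.
Outlet (n = n₀ + ν ξ):
  C₃H₈: 145 − 1(133.7) = 11.31
  O₂: 1462 − 5(133.7) = 793.9
  CO₂: 0 + 3(133.7) = 401.1
  H₂O: 0 + 4(133.7) = 534.8
Total out = 1741 mol; y_CO₂ = 401.1 / 1741 = 0.2304.

0.23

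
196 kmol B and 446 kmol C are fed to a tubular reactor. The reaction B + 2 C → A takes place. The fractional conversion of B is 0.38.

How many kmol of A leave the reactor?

74.5 kmol

B reacted = 0.38 × 196 = 74.48 kmol; ν_B = −1, so ξ = 74.48/1 = 74.48 kmol.
Outlet amounts (n = n₀ + ν ξ):
  B: 196 − 1(74.48) = 121.5
  C: 446 − 2(74.48) = 297
  A: 0 + 1(74.48) = 74.48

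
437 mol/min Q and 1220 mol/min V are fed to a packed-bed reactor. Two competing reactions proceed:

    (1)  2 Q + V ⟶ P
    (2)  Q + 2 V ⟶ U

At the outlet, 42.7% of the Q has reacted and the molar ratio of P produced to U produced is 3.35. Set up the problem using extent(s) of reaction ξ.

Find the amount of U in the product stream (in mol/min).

24.2 mol/min

Conversion of Q: Q consumed = 0.427 × 437 = 186.6 mol/min = 2ξ₁ + 1ξ₂.
Selectivity: 1ξ₁ / (1ξ₂) = 3.35 → ξ₁ = 3.35 ξ₂.
Substitute: (2·3.35 + 1) ξ₂ = 186.6 → ξ₂ = 24.23 mol/min, ξ₁ = 81.18 mol/min.
Outlet amounts (n = n₀ + Σ ν·ξ):
  Q: 437 − 2(81.18) − 1(24.23) = 250.4
  V: 1220 − 1(81.18) − 2(24.23) = 1090
  P: 0 + 1(81.18) = 81.18
  U: 0 + 1(24.23) = 24.23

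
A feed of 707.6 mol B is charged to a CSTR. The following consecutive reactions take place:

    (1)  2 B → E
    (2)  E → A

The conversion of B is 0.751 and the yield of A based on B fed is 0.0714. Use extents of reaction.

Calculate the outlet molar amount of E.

215 mol

Conversion of B: B consumed = 2ξ₁ = 0.751 × 707.6 → ξ₁ = 265.7 mol.
Yield of A: 1ξ₂ / 707.6 = 0.0714 → ξ₂ = 50.52 mol.
Outlet amounts (n = n₀ + Σ ν·ξ):
  B: 707.6 − 2(265.7) = 176.2
  E: 0 + 1(265.7) − 1(50.52) = 215.2
  A: 0 + 1(50.52) = 50.52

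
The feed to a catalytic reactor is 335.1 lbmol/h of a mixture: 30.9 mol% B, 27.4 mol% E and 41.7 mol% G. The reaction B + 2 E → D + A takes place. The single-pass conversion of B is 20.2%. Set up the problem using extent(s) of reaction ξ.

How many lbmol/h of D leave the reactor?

20.9 lbmol/h

B reacted = 0.202 × 103.5 = 20.92 lbmol/h; ν_B = −1, so ξ = 20.92/1 = 20.92 lbmol/h.
Outlet amounts (n = n₀ + ν ξ):
  B: 103.5 − 1(20.92) = 82.63
  E: 91.82 − 2(20.92) = 49.98
  D: 0 + 1(20.92) = 20.92
  A: 0 + 1(20.92) = 20.92
  G: 139.7 (inert)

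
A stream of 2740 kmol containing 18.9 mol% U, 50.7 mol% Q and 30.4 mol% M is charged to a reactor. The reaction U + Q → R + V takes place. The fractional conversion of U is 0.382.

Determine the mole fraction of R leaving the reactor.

0.0722

U reacted = 0.382 × 517.9 = 197.8 kmol; ν_U = −1, so ξ = 197.8/1 = 197.8 kmol.
Outlet amounts (n = n₀ + ν ξ):
  U: 517.9 − 1(197.8) = 320
  Q: 1389 − 1(197.8) = 1191
  R: 0 + 1(197.8) = 197.8
  V: 0 + 1(197.8) = 197.8
  M: 833 (inert)
Total out = 2740 kmol; y_R = 197.8 / 2740 = 0.0722.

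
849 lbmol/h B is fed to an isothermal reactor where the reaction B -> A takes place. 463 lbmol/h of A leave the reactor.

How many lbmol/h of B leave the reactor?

For A: n = n₀ + 1ξ → 463 = 0 + 1ξ, giving ξ = 463 lbmol/h.
Outlet amounts (n = n₀ + ν ξ):
  B: 849 − 1(463) = 386
  A: 0 + 1(463) = 463

386 lbmol/h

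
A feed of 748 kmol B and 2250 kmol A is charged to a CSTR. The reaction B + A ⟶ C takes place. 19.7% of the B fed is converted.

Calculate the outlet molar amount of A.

B reacted = 0.197 × 748 = 147.4 kmol; ν_B = −1, so ξ = 147.4/1 = 147.4 kmol.
Outlet amounts (n = n₀ + ν ξ):
  B: 748 − 1(147.4) = 600.6
  A: 2250 − 1(147.4) = 2103
  C: 0 + 1(147.4) = 147.4

2100 kmol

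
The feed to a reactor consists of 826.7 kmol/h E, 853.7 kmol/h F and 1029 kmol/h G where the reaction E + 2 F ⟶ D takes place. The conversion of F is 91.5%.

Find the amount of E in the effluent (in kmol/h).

436 kmol/h

F reacted = 0.915 × 853.7 = 781.1 kmol/h; ν_F = −2, so ξ = 781.1/2 = 390.6 kmol/h.
Outlet amounts (n = n₀ + ν ξ):
  E: 826.7 − 1(390.6) = 436.1
  F: 853.7 − 2(390.6) = 72.56
  D: 0 + 1(390.6) = 390.6
  G: 1029 (inert)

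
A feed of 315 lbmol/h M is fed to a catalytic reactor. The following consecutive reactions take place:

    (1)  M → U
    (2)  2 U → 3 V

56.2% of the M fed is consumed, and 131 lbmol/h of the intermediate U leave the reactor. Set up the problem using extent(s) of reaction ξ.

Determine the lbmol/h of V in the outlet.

69 lbmol/h

Conversion of M: M consumed = 1ξ₁ = 0.562 × 315 → ξ₁ = 177 lbmol/h.
U balance: n_U = 0 + 1ξ₁ − 2ξ₂ = 131 → ξ₂ = (1·177 − 131)/2 = 23.02 lbmol/h.
Outlet amounts (n = n₀ + Σ ν·ξ):
  M: 315 − 1(177) = 138
  U: 0 + 1(177) − 2(23.02) = 131
  V: 0 + 3(23.02) = 69.05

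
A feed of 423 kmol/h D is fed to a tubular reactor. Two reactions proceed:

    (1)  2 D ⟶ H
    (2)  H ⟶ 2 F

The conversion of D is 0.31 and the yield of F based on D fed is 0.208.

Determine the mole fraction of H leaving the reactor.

0.0537

Conversion of D: D consumed = 2ξ₁ = 0.31 × 423 → ξ₁ = 65.56 kmol/h.
Yield of F: 2ξ₂ / 423 = 0.208 → ξ₂ = 43.99 kmol/h.
Outlet amounts (n = n₀ + Σ ν·ξ):
  D: 423 − 2(65.56) = 291.9
  H: 0 + 1(65.56) − 1(43.99) = 21.57
  F: 0 + 2(43.99) = 87.98
Total out = 401.4 kmol/h; y_H = 21.57 / 401.4 = 0.05374.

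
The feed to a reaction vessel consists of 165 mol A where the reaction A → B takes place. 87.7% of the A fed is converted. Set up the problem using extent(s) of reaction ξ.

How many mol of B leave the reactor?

A reacted = 0.877 × 165 = 144.7 mol; ν_A = −1, so ξ = 144.7/1 = 144.7 mol.
Outlet amounts (n = n₀ + ν ξ):
  A: 165 − 1(144.7) = 20.29
  B: 0 + 1(144.7) = 144.7

145 mol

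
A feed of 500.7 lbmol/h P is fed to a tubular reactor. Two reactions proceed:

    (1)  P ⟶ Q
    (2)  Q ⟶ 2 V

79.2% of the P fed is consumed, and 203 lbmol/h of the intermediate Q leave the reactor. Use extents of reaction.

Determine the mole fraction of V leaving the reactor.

0.558

Conversion of P: P consumed = 1ξ₁ = 0.792 × 500.7 → ξ₁ = 396.6 lbmol/h.
Q balance: n_Q = 0 + 1ξ₁ − 1ξ₂ = 203 → ξ₂ = (1·396.6 − 203)/1 = 193.6 lbmol/h.
Outlet amounts (n = n₀ + Σ ν·ξ):
  P: 500.7 − 1(396.6) = 104.1
  Q: 0 + 1(396.6) − 1(193.6) = 203
  V: 0 + 2(193.6) = 387.1
Total out = 694.3 lbmol/h; y_V = 387.1 / 694.3 = 0.5576.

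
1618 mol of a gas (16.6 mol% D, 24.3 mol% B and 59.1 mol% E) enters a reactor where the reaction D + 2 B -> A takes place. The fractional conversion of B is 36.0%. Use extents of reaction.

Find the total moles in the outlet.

1480 mol

B reacted = 0.36 × 393.2 = 141.5 mol; ν_B = −2, so ξ = 141.5/2 = 70.77 mol.
Outlet amounts (n = n₀ + ν ξ):
  D: 268.6 − 1(70.77) = 197.8
  B: 393.2 − 2(70.77) = 251.6
  A: 0 + 1(70.77) = 70.77
  E: 956.2 (inert)
Total out = 197.8 + 251.6 + 70.77 + 956.2 = 1476 mol.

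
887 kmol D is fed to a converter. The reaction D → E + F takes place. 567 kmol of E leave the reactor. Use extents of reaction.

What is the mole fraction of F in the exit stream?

0.39

For E: n = n₀ + 1ξ → 567 = 0 + 1ξ, giving ξ = 567 kmol.
Outlet amounts (n = n₀ + ν ξ):
  D: 887 − 1(567) = 320
  E: 0 + 1(567) = 567
  F: 0 + 1(567) = 567
Total out = 1454 kmol; y_F = 567 / 1454 = 0.39.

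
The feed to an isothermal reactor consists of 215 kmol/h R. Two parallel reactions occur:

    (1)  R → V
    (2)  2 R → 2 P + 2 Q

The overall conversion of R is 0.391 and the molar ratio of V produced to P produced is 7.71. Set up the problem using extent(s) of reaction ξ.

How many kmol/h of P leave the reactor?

Conversion of R: R consumed = 0.391 × 215 = 84.06 kmol/h = 1ξ₁ + 2ξ₂.
Selectivity: 1ξ₁ / (2ξ₂) = 7.71 → ξ₁ = 15.42 ξ₂.
Substitute: (1·15.42 + 2) ξ₂ = 84.06 → ξ₂ = 4.826 kmol/h, ξ₁ = 74.41 kmol/h.
Outlet amounts (n = n₀ + Σ ν·ξ):
  R: 215 − 1(74.41) − 2(4.826) = 130.9
  V: 0 + 1(74.41) = 74.41
  P: 0 + 2(4.826) = 9.652
  Q: 0 + 2(4.826) = 9.652

9.65 kmol/h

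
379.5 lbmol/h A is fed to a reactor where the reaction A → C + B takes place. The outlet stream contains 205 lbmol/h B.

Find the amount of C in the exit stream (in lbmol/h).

205 lbmol/h

For B: n = n₀ + 1ξ → 205 = 0 + 1ξ, giving ξ = 205 lbmol/h.
Outlet amounts (n = n₀ + ν ξ):
  A: 379.5 − 1(205) = 174.5
  C: 0 + 1(205) = 205
  B: 0 + 1(205) = 205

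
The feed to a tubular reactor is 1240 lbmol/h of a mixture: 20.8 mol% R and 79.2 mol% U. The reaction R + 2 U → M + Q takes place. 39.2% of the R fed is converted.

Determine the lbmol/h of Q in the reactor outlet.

101 lbmol/h

R reacted = 0.392 × 257.9 = 101.1 lbmol/h; ν_R = −1, so ξ = 101.1/1 = 101.1 lbmol/h.
Outlet amounts (n = n₀ + ν ξ):
  R: 257.9 − 1(101.1) = 156.8
  U: 982.1 − 2(101.1) = 779.9
  M: 0 + 1(101.1) = 101.1
  Q: 0 + 1(101.1) = 101.1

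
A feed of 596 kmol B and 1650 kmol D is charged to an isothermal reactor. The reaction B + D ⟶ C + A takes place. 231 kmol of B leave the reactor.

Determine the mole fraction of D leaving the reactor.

For B: n = n₀ − 1ξ → 231 = 596 − 1ξ, giving ξ = 365 kmol.
Outlet amounts (n = n₀ + ν ξ):
  B: 596 − 1(365) = 231
  D: 1650 − 1(365) = 1285
  C: 0 + 1(365) = 365
  A: 0 + 1(365) = 365
Total out = 2246 kmol; y_D = 1285 / 2246 = 0.5721.

0.572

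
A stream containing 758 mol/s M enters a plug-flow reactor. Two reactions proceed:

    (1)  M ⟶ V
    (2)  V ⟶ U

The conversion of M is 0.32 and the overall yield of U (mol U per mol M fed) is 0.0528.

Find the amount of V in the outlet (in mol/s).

203 mol/s

Conversion of M: M consumed = 1ξ₁ = 0.32 × 758 → ξ₁ = 242.6 mol/s.
Yield of U: 1ξ₂ / 758 = 0.0528 → ξ₂ = 40.02 mol/s.
Outlet amounts (n = n₀ + Σ ν·ξ):
  M: 758 − 1(242.6) = 515.4
  V: 0 + 1(242.6) − 1(40.02) = 202.5
  U: 0 + 1(40.02) = 40.02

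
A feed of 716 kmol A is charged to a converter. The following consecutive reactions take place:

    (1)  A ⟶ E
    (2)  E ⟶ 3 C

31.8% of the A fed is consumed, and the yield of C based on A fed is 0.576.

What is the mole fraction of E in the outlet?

0.091

Conversion of A: A consumed = 1ξ₁ = 0.318 × 716 → ξ₁ = 227.7 kmol.
Yield of C: 3ξ₂ / 716 = 0.576 → ξ₂ = 137.5 kmol.
Outlet amounts (n = n₀ + Σ ν·ξ):
  A: 716 − 1(227.7) = 488.3
  E: 0 + 1(227.7) − 1(137.5) = 90.22
  C: 0 + 3(137.5) = 412.4
Total out = 990.9 kmol; y_E = 90.22 / 990.9 = 0.09104.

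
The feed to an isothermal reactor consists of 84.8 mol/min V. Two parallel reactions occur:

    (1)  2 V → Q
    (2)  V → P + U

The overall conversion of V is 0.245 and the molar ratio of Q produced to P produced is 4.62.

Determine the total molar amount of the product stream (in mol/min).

77.5 mol/min

Conversion of V: V consumed = 0.245 × 84.8 = 20.78 mol/min = 2ξ₁ + 1ξ₂.
Selectivity: 1ξ₁ / (1ξ₂) = 4.62 → ξ₁ = 4.62 ξ₂.
Substitute: (2·4.62 + 1) ξ₂ = 20.78 → ξ₂ = 2.029 mol/min, ξ₁ = 9.374 mol/min.
Outlet amounts (n = n₀ + Σ ν·ξ):
  V: 84.8 − 2(9.374) − 1(2.029) = 64.02
  Q: 0 + 1(9.374) = 9.374
  P: 0 + 1(2.029) = 2.029
  U: 0 + 1(2.029) = 2.029
Total out = 64.02 + 9.374 + 2.029 + 2.029 = 77.46 mol/min.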